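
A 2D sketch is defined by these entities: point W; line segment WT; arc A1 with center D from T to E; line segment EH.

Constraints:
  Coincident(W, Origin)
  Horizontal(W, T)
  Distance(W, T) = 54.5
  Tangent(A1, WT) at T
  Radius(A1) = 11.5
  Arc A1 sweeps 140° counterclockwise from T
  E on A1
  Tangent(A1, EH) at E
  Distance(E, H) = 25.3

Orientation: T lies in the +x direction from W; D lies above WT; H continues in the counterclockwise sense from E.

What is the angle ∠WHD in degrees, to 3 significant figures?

74.9°

W is at the origin; WT is horizontal with |WT| = 54.5 and T on the +x side, so T = (54.5, 0.00). A1 meets WT tangentially, so DT is at right angles to WT, so D = T + (0, 11.5) = (54.5, 11.5). On A1, T sits at bearing -90° from D; a 140° counterclockwise sweep puts E at bearing 50°, so E = D + 11.5·(cos 50°, sin 50°) = (61.9, 20.3). A1 meets EH tangentially, so DE is at right angles to EH, so EH runs along (−sin 50°, cos 50°); with |EH| = 25.3, H = (42.5, 36.6). Then cos ∠WHD = HW·HD / (|HW||HD|), giving 74.9°.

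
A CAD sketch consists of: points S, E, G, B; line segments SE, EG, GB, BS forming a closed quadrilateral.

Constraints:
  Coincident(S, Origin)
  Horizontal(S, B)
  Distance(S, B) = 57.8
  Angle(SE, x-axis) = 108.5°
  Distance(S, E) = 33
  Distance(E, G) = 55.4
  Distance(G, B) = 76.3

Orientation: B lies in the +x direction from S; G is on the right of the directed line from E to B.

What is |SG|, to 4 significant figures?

28.07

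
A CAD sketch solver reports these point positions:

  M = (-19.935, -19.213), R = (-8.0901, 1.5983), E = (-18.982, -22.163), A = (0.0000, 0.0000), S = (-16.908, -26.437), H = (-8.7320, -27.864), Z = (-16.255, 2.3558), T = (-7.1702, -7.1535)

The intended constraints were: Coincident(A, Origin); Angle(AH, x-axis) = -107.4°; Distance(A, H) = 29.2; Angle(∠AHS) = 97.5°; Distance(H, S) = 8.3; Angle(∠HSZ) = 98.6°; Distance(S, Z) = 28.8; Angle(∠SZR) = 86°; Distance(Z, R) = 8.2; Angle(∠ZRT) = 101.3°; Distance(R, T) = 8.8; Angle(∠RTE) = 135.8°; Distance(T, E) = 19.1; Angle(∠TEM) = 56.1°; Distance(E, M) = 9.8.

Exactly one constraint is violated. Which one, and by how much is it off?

Distance(E, M) = 9.8 — off by 6.70.

A = (0.00, 0.00) ✓; AH at -107.4° ✓; |AH| = 29.20 ✓; ∠AHS = 97.50° ✓; |HS| = 8.300 ✓; ∠HSZ = 98.60° ✓; |SZ| = 28.80 ✓; ∠SZR = 86.00° ✓; |ZR| = 8.200 ✓; ∠ZRT = 101.3° ✓; |RT| = 8.800 ✓; ∠RTE = 135.8° ✓; |TE| = 19.10 ✓; ∠TEM = 56.10° ✓; |EM| = 3.100 ✗.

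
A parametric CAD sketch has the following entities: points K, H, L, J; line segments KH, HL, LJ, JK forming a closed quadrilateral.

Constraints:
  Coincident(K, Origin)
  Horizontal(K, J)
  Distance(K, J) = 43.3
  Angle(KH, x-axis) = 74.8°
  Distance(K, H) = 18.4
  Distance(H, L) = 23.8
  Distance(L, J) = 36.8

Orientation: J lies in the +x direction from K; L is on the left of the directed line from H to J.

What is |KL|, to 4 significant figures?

39.75

K is at the origin; KJ is horizontal with |KJ| = 43.3 and J in +x, so J = (43.3, 0). KH runs at 74.8° with |KH| = 18.4, so H = (4.824, 17.76). L is determined by |HL| = 23.8 and |LJ| = 36.8 together: it lies at the intersection of circle(H, 23.8) and circle(J, 36.8). With |HJ| = 42.38, the foot of the radical line on HJ is 11.89 from H and the perpendicular offset is √(23.8² − 11.89²) = 20.62. Taking the left-of-HJ solution: L = (24.26, 31.49).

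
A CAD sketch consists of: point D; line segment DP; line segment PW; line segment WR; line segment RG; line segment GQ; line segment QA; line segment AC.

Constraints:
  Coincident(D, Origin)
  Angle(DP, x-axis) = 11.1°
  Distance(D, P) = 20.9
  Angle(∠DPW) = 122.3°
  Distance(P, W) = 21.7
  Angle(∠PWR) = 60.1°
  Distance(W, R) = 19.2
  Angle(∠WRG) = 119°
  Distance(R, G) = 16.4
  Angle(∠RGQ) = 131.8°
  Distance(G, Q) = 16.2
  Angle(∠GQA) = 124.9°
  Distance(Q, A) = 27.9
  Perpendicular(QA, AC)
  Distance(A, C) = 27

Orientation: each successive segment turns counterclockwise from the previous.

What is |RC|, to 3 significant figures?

33.5

D is at the origin; DP runs at 11.1° with length 20.9, so P = (20.5, 4.02). ∠DPW = 122.3° gives PW at 68.8° from the x-axis; with |PW| = 21.7, W = (28.4, 24.3). ∠PWR = 60.1° gives WR at -171° from the x-axis; with |WR| = 19.2, R = (9.38, 21.4). ∠WRG = 119.0° gives RG at -110° from the x-axis; with |RG| = 16.4, G = (3.69, 5.97). ∠RGQ = 131.8° gives GQ at -62.1° from the x-axis; with |GQ| = 16.2, Q = (11.3, -8.35). ∠GQA = 124.9° gives QA at -7.00° from the x-axis; with |QA| = 27.9, A = (39.0, -11.7). The perpendicularity gives AC at right angles to QA, so AC runs at 83.0°; with |AC| = 27.0, C = (42.3, 15.1). Then |RC| = |C − R| = 33.5.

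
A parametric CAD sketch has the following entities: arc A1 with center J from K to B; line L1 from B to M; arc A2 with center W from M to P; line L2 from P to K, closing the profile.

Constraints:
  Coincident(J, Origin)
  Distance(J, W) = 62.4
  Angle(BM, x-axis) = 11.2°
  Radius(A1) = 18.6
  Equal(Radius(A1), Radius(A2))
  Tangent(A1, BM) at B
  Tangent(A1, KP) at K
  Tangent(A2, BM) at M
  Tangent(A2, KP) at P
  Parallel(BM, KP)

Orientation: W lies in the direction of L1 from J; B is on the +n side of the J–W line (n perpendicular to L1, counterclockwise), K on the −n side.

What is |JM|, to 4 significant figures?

65.11

The slot axis is L1's direction at 11.2°, so u = (cos 11.2°, sin 11.2°) = (0.9810, 0.1942) and n = (−sin 11.2°, cos 11.2°) = (-0.1942, 0.9810). J is at the origin and W lies 62.4 along u from J, so W = 62.4·u = (61.21, 12.12). Tangency of A1 to both parallel lines with radius 18.6 puts B and K at J ± 18.6·n: B = (-3.613, 18.25), K = (3.613, -18.25). Equal radii place M and P the same way about W: M = W + 18.6·n = (57.60, 30.37), P = W − 18.6·n = (64.82, -6.126). Then |JM| = |M − J| = 65.11.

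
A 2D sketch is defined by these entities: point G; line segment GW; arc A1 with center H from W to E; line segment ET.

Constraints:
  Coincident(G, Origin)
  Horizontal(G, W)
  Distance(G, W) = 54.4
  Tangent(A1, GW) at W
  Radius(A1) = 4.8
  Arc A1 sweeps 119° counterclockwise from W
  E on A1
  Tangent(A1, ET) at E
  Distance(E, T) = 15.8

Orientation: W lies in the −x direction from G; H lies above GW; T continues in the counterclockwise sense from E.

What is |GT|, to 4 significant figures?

61.54

G is at the origin; G and W share the same y with |GW| = 54.4 and W on the −x side, so W = (-54.40, 0.000). The tangent condition forces HW to be normal to GW, so H = W + (0, 4.8) = (-54.40, 4.800). On A1, W sits at bearing -90° from H; a 119° counterclockwise sweep puts E at bearing 29°, so E = H + 4.8·(cos 29°, sin 29°) = (-50.20, 7.127). The tangent condition forces HE to be normal to ET, so ET runs along (−sin 29°, cos 29°); with |ET| = 15.8, T = (-57.86, 20.95). Then |GT| = |T − G| = 61.54.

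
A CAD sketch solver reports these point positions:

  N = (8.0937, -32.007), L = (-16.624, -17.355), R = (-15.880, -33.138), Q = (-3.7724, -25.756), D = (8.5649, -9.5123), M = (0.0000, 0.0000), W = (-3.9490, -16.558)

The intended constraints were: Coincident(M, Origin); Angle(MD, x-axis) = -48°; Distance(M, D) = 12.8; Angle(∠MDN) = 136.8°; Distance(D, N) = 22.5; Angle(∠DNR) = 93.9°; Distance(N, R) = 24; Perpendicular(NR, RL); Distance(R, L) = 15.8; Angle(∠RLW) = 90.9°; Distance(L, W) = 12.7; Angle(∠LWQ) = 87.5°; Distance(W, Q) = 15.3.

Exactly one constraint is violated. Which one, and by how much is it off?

Distance(W, Q) = 15.3 — off by 6.10.

M = (0.00, 0.00) ✓; MD at -48.00° ✓; |MD| = 12.80 ✓; ∠MDN = 136.8° ✓; |DN| = 22.50 ✓; ∠DNR = 93.90° ✓; |NR| = 24.00 ✓; ∠(NR, RL) = 90.00° ✓; |RL| = 15.80 ✓; ∠RLW = 90.90° ✓; |LW| = 12.70 ✓; ∠LWQ = 87.50° ✓; |WQ| = 9.200 ✗.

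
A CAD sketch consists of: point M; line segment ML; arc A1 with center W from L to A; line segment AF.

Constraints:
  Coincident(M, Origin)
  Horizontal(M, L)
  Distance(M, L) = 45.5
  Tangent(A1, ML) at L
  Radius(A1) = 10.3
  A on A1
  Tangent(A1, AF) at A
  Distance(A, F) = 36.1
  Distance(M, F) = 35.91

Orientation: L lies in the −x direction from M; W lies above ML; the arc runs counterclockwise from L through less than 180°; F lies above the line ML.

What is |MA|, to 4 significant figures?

37.57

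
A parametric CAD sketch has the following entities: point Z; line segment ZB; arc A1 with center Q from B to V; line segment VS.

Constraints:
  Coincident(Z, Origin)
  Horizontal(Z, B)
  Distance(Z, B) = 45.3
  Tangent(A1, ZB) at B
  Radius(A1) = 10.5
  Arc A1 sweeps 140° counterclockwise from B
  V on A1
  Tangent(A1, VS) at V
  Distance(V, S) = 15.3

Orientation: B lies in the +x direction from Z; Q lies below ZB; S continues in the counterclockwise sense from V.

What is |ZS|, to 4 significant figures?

57.73

Z is at the origin; ZB is horizontal with |ZB| = 45.3 and B on the +x side, so B = (45.30, 0.000). A1 meets ZB tangentially, so QB is at right angles to ZB, so Q = B + (0, -10.5) = (45.30, -10.50). On A1, B sits at bearing 90° from Q; a 140° counterclockwise sweep puts V at bearing 230°, so V = Q + 10.5·(cos 230°, sin 230°) = (38.55, -18.54). Tangency of A1 to VS means the radius QV is perpendicular to VS, so VS runs along (−sin 230°, cos 230°); with |VS| = 15.3, S = (50.27, -28.38). Then |ZS| = |S − Z| = 57.73.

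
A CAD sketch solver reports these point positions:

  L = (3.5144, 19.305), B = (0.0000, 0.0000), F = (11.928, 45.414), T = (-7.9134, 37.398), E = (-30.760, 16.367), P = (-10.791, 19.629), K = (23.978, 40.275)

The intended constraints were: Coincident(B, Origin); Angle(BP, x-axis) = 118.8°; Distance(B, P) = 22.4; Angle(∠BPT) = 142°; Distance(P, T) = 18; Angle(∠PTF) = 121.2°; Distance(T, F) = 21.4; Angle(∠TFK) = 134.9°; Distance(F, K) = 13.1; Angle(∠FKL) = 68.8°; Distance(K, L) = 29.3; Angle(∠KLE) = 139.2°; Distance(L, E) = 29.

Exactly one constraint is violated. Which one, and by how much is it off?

Distance(L, E) = 29 — off by 5.40.

B = (0.00, 0.00) ✓; BP at 118.8° ✓; |BP| = 22.40 ✓; ∠BPT = 142.0° ✓; |PT| = 18.00 ✓; ∠PTF = 121.2° ✓; |TF| = 21.40 ✓; ∠TFK = 134.9° ✓; |FK| = 13.10 ✓; ∠FKL = 68.80° ✓; |KL| = 29.30 ✓; ∠KLE = 139.2° ✓; |LE| = 34.40 ✗.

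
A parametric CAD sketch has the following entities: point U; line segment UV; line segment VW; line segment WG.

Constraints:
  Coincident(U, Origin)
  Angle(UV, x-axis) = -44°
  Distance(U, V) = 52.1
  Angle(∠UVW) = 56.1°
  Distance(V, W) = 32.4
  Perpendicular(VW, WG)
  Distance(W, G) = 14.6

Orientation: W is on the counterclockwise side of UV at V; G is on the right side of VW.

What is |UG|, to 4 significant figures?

57.94

∠UVW = 56.1°, so VW runs at -44.0° + (180° − 56.1°) = 79.90° from the x-axis; with |VW| = 32.4, W = V + 32.4·(cos 79.90°, sin 79.90°) = (43.16, -4.294). The perpendicularity gives WG at right angles to VW; with |WG| = 14.6 on the right of VW, G = W + 14.6·(0.9845, -0.1754) = (57.53, -6.854). Then |UG| = |G − U| = 57.94.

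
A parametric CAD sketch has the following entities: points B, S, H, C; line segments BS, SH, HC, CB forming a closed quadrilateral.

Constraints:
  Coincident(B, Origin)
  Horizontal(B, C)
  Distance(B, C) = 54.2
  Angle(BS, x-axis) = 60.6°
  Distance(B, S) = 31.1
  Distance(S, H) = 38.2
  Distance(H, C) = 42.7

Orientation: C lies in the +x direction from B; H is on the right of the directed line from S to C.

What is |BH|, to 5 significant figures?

17.014

B is at the origin; BC is horizontal with |BC| = 54.2 and C in +x, so C = (54.2, 0). BS runs at 60.6° with |BS| = 31.1, so S = (15.267, 27.095). H is determined by |SH| = 38.2 and |HC| = 42.7 together: it lies at the intersection of circle(S, 38.2) and circle(C, 42.7). With |SC| = 47.433, the foot of the radical line on SC is 19.879 from S and the perpendicular offset is √(38.2² − 19.879²) = 32.620. Taking the right-of-SC solution: H = (12.951, -11.035).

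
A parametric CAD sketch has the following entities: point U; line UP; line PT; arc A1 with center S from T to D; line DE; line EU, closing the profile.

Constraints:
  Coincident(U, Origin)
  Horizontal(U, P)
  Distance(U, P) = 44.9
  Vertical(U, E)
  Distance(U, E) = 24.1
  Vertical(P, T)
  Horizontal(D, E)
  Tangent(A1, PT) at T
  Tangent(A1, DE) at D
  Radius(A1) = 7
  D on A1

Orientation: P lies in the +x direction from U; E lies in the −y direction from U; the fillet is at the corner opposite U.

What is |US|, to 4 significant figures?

41.58

U is at the origin; UP is horizontal with |UP| = 44.9 and P on the +x side, so P = (44.90, 0.000). U and E share the same x with |UE| = 24.1 and E on the −y side, so E = (0.000, -24.10). The virtual corner opposite U is at (44.90, -24.10). The tangent condition forces ST to be normal to PT and since A1 is tangent to DE there, SD ⟂ DE, with radius 7.0, so the center S sits 7.0 in from both sides at S = (37.90, -17.10). Then |US| = |S − U| = 41.58.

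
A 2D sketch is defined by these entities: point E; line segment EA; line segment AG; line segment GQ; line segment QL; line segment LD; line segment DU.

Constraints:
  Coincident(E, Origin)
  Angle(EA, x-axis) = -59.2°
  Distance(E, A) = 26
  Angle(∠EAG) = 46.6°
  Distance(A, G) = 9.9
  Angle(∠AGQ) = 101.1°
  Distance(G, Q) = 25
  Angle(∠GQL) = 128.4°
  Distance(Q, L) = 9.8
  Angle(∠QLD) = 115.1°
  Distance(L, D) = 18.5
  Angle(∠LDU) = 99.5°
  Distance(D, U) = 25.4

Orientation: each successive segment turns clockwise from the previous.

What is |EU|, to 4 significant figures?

30.07

E is at the origin; EA runs at -59.2° with length 26.0, so A = (13.31, -22.33). ∠EAG = 46.6° gives AG at 167.4° from the x-axis; with |AG| = 9.9, G = (3.652, -20.17). ∠AGQ = 101.1° gives GQ at 88.50° from the x-axis; with |GQ| = 25.0, Q = (4.306, 4.818). ∠GQL = 128.4° gives QL at 36.90° from the x-axis; with |QL| = 9.8, L = (12.14, 10.70). ∠QLD = 115.1° gives LD at -28.00° from the x-axis; with |LD| = 18.5, D = (28.48, 2.017). ∠LDU = 99.5° gives DU at -108.5° from the x-axis; with |DU| = 25.4, U = (20.42, -22.07). Then |EU| = |U − E| = 30.07.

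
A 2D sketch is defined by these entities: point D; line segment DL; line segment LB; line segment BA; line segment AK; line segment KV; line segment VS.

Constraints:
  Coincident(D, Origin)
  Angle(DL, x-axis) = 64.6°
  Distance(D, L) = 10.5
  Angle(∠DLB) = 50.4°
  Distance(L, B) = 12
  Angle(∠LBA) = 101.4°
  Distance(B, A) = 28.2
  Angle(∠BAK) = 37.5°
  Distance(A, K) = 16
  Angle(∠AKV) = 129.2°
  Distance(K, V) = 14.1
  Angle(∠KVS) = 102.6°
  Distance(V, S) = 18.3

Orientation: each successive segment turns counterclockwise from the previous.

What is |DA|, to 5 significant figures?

22.377

D is at the origin; DL runs at 64.6° with length 10.5, so L = (4.5038, 9.4850). ∠DLB = 50.4° gives LB at -165.80° from the x-axis; with |LB| = 12.0, B = (-7.1295, 6.5413). ∠LBA = 101.4° gives BA at -87.200° from the x-axis; with |BA| = 28.2, A = (-5.7520, -21.625). Then |DA| = |A − D| = 22.377.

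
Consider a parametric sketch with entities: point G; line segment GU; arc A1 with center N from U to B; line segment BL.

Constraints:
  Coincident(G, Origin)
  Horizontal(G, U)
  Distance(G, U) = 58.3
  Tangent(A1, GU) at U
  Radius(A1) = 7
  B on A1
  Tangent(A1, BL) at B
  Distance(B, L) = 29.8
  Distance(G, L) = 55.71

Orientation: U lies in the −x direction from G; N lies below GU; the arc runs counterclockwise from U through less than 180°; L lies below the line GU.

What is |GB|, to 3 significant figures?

64.6

Checks: |NB| = 7.000 ✓; ∠(NB, BL) = 90.00° ✓; |BL| = 29.80 ✓; |GL| = 55.71 ✓.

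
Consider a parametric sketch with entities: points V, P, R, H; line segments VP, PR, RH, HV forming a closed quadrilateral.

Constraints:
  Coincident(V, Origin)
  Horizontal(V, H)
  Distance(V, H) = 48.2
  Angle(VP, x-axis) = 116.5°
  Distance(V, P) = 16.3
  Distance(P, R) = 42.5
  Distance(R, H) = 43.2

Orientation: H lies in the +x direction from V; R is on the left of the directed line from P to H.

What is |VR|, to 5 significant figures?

47.407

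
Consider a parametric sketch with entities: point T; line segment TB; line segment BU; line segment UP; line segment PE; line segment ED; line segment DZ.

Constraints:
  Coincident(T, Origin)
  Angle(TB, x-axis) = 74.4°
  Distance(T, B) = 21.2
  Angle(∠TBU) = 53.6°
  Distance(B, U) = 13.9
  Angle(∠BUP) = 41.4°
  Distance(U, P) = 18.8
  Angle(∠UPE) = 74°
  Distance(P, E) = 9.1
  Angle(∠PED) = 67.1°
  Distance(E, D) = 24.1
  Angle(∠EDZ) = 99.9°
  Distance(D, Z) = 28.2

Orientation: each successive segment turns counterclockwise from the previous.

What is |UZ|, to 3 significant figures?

33.0

T is at the origin; TB runs at 74.4° with length 21.2, so B = (5.70, 20.4). ∠TBU = 53.6° gives BU at -159° from the x-axis; with |BU| = 13.9, U = (-7.29, 15.5). ∠BUP = 41.4° gives UP at -20.6° from the x-axis; with |UP| = 18.8, P = (10.3, 8.87). ∠UPE = 74.0° gives PE at 85.4° from the x-axis; with |PE| = 9.1, E = (11.0, 17.9). ∠PED = 67.1° gives ED at -162° from the x-axis; with |ED| = 24.1, D = (-11.8, 10.4). ∠EDZ = 99.9° gives DZ at -81.6° from the x-axis; with |DZ| = 28.2, Z = (-7.73, -17.5). Then |UZ| = |Z − U| = 33.0.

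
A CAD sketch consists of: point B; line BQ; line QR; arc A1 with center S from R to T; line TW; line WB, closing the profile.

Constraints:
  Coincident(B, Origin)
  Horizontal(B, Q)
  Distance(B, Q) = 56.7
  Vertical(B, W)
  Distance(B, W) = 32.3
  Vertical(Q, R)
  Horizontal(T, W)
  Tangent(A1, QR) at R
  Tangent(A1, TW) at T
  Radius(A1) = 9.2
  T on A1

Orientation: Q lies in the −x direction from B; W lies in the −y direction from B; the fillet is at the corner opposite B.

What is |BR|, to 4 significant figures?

61.22

B is at the origin; BQ is horizontal with |BQ| = 56.7 and Q on the −x side, so Q = (-56.70, 0.000). BW is vertical with |BW| = 32.3 and W on the −y side, so W = (0.000, -32.30). The virtual corner opposite B is at (-56.70, -32.30). Since A1 is tangent to QR there, SR ⟂ QR and A1 meets TW tangentially, so ST is at right angles to TW, with radius 9.2, so the center S sits 9.2 in from both sides at S = (-47.50, -23.10). That places the tangent points at R = (-56.70, -23.10) on QR and T = (-47.50, -32.30) on TW. Then |BR| = |R − B| = 61.22.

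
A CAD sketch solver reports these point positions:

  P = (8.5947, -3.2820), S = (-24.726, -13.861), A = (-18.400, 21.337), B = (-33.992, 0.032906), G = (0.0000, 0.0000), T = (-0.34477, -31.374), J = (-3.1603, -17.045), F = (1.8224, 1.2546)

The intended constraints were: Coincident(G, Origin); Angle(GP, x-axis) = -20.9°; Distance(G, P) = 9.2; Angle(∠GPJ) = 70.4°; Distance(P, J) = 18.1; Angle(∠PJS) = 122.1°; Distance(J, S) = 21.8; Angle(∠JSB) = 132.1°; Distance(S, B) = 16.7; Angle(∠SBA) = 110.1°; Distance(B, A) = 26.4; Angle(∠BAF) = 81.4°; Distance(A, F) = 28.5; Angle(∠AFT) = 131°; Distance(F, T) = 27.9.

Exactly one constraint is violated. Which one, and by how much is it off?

Distance(F, T) = 27.9 — off by 4.80.

G = (0.00, 0.00) ✓; GP at -20.90° ✓; |GP| = 9.200 ✓; ∠GPJ = 70.40° ✓; |PJ| = 18.10 ✓; ∠PJS = 122.1° ✓; |JS| = 21.80 ✓; ∠JSB = 132.1° ✓; |SB| = 16.70 ✓; ∠SBA = 110.1° ✓; |BA| = 26.40 ✓; ∠BAF = 81.40° ✓; |AF| = 28.50 ✓; ∠AFT = 131.0° ✓; |FT| = 32.70 ✗.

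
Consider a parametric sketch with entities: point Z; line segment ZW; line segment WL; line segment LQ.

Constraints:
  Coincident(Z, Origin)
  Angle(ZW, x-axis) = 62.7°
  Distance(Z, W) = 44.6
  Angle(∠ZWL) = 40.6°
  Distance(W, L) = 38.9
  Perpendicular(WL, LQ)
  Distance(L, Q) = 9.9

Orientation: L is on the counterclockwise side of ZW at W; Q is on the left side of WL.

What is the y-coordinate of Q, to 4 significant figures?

15.82

∠ZWL = 40.6°, so WL runs at 62.7° + (180° − 40.6°) = 202.1° from the x-axis; with |WL| = 38.9, L = W + 38.9·(cos 202.1°, sin 202.1°) = (-15.59, 25.00). WL ⟂ LQ; with |LQ| = 9.9 on the left of WL, Q = L + 9.9·(0.3762, -0.9265) = (-11.86, 15.82). So Q.y = 15.82.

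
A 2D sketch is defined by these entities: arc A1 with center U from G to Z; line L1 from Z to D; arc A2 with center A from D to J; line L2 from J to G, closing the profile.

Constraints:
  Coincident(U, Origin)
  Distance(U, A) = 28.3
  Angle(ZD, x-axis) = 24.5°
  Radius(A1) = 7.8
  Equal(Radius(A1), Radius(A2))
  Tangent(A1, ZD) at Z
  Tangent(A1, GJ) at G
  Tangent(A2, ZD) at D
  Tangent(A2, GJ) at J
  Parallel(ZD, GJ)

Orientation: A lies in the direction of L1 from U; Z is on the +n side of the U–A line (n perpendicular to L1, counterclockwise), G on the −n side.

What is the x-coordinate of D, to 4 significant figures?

22.52

Tangency of A1 to both parallel lines with radius 7.8 puts Z and G at U ± 7.8·n: Z = (-3.235, 7.098), G = (3.235, -7.098). Equal radii place D and J the same way about A: D = A + 7.8·n = (22.52, 18.83), J = A − 7.8·n = (28.99, 4.638). So D.x = 22.52.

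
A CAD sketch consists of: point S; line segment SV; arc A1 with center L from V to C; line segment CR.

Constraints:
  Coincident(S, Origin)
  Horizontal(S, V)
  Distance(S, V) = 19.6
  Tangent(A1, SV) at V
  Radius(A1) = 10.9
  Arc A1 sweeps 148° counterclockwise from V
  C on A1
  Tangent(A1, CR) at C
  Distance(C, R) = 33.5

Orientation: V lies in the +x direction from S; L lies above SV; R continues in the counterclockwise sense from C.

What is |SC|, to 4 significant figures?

32.40

S is at the origin; SV is horizontal with |SV| = 19.6 and V on the +x side, so V = (19.60, 0.000). Tangency of A1 to SV means the radius LV is perpendicular to SV, so L = V + (0, 10.9) = (19.60, 10.90). On A1, V sits at bearing -90° from L; a 148° counterclockwise sweep puts C at bearing 58°, so C = L + 10.9·(cos 58°, sin 58°) = (25.38, 20.14). Then |SC| = |C − S| = 32.40.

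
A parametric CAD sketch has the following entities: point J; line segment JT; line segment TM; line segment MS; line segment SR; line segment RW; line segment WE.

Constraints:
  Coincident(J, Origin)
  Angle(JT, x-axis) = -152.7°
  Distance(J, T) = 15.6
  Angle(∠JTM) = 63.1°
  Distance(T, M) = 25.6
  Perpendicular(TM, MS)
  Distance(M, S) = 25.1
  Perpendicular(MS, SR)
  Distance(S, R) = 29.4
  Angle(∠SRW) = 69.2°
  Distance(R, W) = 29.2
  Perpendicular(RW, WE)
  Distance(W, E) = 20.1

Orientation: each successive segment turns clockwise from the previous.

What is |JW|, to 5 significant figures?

16.116

J is at the origin; JT runs at -152.7° with length 15.6, so T = (-13.862, -7.1549). ∠JTM = 63.1° gives TM at 90.400° from the x-axis; with |TM| = 25.6, M = (-14.041, 18.444). The perpendicularity gives MS at right angles to TM, so MS runs at 0.40000°; with |MS| = 25.1, S = (11.058, 18.620). MS is perpendicular to SR, so SR runs at -89.600°; with |SR| = 29.4, R = (11.263, -10.780). ∠SRW = 69.2° gives RW at 159.60° from the x-axis; with |RW| = 29.2, W = (-16.105, -0.60131). Then |JW| = |W − J| = 16.116.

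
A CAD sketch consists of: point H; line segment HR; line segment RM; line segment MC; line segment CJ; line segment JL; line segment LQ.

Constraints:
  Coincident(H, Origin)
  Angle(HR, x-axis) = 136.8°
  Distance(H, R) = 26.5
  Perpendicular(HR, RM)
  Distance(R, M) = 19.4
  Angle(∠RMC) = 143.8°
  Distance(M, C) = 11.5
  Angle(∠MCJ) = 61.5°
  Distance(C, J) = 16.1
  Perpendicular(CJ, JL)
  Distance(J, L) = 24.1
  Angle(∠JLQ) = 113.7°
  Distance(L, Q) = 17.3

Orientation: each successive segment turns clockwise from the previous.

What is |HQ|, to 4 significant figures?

50.03

H is at the origin; HR runs at 136.8° with length 26.5, so R = (-19.32, 18.14). HR is perpendicular to RM, so RM runs at 46.80°; with |RM| = 19.4, M = (-6.037, 32.28). ∠RMC = 143.8° gives MC at 10.60° from the x-axis; with |MC| = 11.5, C = (5.266, 34.40). ∠MCJ = 61.5° gives CJ at -107.9° from the x-axis; with |CJ| = 16.1, J = (0.3179, 19.08). CJ is perpendicular to JL, so JL runs at 162.1°; with |JL| = 24.1, L = (-22.62, 26.48). ∠JLQ = 113.7° gives LQ at 95.80° from the x-axis; with |LQ| = 17.3, Q = (-24.36, 43.70). Then |HQ| = |Q − H| = 50.03.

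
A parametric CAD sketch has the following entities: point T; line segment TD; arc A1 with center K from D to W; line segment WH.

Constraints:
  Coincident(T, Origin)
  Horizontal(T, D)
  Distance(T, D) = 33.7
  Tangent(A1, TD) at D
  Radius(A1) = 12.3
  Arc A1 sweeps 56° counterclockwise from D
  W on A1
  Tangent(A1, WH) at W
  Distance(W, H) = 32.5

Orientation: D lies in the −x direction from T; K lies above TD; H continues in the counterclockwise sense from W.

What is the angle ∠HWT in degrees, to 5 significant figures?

68.990°

On A1, D sits at bearing -90° from K; a 56° counterclockwise sweep puts W at bearing -34°, so W = K + 12.3·(cos -34°, sin -34°) = (-23.503, 5.4219). A1 meets WH tangentially, so KW is at right angles to WH, so WH runs along (−sin -34°, cos -34°); with |WH| = 32.5, H = (-5.3291, 32.366). Then cos ∠HWT = WH·WT / (|WH||WT|), giving 68.990°.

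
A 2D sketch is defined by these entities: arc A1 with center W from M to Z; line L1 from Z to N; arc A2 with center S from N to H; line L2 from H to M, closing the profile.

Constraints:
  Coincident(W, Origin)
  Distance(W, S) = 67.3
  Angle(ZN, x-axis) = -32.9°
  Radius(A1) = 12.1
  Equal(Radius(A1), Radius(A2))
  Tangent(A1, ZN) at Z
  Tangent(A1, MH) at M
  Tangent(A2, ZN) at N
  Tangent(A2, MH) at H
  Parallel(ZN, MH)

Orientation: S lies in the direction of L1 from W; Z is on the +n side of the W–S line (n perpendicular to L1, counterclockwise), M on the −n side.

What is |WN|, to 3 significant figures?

68.4

The slot axis is L1's direction at -32.9°, so u = (cos -32.9°, sin -32.9°) = (0.840, -0.543) and n = (−sin -32.9°, cos -32.9°) = (0.543, 0.840). W is at the origin and S lies 67.3 along u from W, so S = 67.3·u = (56.5, -36.6). Tangency of A1 to both parallel lines with radius 12.1 puts Z and M at W ± 12.1·n: Z = (6.57, 10.2), M = (-6.57, -10.2). Equal radii place N and H the same way about S: N = S + 12.1·n = (63.1, -26.4), H = S − 12.1·n = (49.9, -46.7). Then |WN| = |N − W| = 68.4.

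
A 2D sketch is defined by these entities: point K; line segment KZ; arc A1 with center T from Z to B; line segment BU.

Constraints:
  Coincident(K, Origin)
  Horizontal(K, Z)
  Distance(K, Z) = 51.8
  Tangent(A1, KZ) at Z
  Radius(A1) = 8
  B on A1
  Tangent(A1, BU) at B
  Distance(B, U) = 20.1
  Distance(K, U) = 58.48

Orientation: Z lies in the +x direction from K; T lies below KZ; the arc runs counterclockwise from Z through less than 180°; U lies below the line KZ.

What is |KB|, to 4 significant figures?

45.42

Checks: |TB| = 8.000 ✓; ∠(TB, BU) = 90.00° ✓; |BU| = 20.10 ✓; |KU| = 58.48 ✓.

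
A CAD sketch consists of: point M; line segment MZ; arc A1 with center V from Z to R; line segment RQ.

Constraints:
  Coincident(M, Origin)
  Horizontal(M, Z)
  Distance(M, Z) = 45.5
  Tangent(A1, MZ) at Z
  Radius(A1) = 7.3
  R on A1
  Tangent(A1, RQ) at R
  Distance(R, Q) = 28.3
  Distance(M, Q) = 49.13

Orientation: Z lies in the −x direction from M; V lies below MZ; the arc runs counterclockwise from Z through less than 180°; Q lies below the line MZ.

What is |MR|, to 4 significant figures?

52.71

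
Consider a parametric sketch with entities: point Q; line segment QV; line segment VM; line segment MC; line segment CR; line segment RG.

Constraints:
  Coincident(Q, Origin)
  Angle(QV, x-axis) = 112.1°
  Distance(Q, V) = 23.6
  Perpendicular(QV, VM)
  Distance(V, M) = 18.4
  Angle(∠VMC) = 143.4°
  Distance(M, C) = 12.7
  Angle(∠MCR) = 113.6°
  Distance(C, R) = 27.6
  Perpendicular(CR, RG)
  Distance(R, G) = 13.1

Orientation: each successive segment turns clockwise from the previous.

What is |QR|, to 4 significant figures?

24.88

Q is at the origin; QV runs at 112.1° with length 23.6, so V = (-8.879, 21.87). The perpendicularity gives VM at right angles to QV, so VM runs at 22.10°; with |VM| = 18.4, M = (8.169, 28.79). ∠VMC = 143.4° gives MC at -14.50° from the x-axis; with |MC| = 12.7, C = (20.46, 25.61). ∠MCR = 113.6° gives CR at -80.90° from the x-axis; with |CR| = 27.6, R = (24.83, -1.644). Then |QR| = |R − Q| = 24.88.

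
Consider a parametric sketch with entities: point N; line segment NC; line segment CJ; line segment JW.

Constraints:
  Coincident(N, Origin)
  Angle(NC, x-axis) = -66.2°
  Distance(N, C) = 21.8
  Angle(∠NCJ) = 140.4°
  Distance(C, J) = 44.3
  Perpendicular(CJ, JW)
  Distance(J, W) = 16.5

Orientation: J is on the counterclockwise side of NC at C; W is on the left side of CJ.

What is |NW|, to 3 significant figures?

61.2

N is at the origin; NC runs at -66.2° with length 21.8, so C = 21.8·(cos -66.2°, sin -66.2°) = (8.80, -19.9). ∠NCJ = 140.4°, so CJ runs at -66.2° + (180° − 140.4°) = -26.6° from the x-axis; with |CJ| = 44.3, J = C + 44.3·(cos -26.6°, sin -26.6°) = (48.4, -39.8). CJ is perpendicular to JW; with |JW| = 16.5 on the left of CJ, W = J + 16.5·(0.448, 0.894) = (55.8, -25.0). Then |NW| = |W − N| = 61.2.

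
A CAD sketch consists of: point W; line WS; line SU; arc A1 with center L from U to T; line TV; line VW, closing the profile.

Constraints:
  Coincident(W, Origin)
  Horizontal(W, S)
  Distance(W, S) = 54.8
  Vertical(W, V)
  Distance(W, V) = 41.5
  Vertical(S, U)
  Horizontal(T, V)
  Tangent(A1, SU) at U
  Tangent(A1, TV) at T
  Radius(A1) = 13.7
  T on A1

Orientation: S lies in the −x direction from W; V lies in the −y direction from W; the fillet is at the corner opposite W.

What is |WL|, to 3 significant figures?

49.6

W is at the origin; W and S share the same y with |WS| = 54.8 and S on the −x side, so S = (-54.8, 0.00). WV is vertical with |WV| = 41.5 and V on the −y side, so V = (0.00, -41.5). The virtual corner opposite W is at (-54.8, -41.5). A1 meets SU tangentially, so LU is at right angles to SU and the tangent condition forces LT to be normal to TV, with radius 13.7, so the center L sits 13.7 in from both sides at L = (-41.1, -27.8). Then |WL| = |L − W| = 49.6.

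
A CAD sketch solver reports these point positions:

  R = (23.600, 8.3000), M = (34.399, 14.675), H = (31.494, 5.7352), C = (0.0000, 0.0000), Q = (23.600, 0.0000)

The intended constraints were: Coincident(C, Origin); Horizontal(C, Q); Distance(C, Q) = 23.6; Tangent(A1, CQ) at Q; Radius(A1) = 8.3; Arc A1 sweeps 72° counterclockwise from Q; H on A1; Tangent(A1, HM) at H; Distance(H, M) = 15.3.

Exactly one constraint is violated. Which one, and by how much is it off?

Distance(H, M) = 15.3 — off by 5.90.

C = (0.00, 0.00) ✓; C.y = 0.00, Q.y = 0.00 ✓; |CQ| = 23.60 ✓; ∠(RQ, QC) = 90.00° ✓; |RQ| = 8.300 ✓; bearing(R→H) − bearing(R→Q) = 72.00° ✓; |RH| = 8.300 ✓; ∠(RH, HM) = 90.00° ✓; |HM| = 9.400 ✗.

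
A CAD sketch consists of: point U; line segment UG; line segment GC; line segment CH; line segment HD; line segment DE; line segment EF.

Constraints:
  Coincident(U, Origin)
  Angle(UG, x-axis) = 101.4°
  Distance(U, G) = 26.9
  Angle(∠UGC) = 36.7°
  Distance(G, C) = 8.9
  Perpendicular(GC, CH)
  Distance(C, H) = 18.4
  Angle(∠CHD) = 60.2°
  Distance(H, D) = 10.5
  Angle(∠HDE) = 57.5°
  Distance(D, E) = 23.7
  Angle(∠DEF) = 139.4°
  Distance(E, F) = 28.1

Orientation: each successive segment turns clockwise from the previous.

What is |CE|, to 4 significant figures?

12.07

U is at the origin; UG runs at 101.4° with length 26.9, so G = (-5.317, 26.37). ∠UGC = 36.7° gives GC at -41.90° from the x-axis; with |GC| = 8.9, C = (1.307, 20.43). The perpendicularity gives CH at right angles to GC, so CH runs at -131.9°; with |CH| = 18.4, H = (-10.98, 6.730). ∠CHD = 60.2° gives HD at 108.3° from the x-axis; with |HD| = 10.5, D = (-14.28, 16.70). ∠HDE = 57.5° gives DE at -14.20° from the x-axis; with |DE| = 23.7, E = (8.698, 10.89). Then |CE| = |E − C| = 12.07.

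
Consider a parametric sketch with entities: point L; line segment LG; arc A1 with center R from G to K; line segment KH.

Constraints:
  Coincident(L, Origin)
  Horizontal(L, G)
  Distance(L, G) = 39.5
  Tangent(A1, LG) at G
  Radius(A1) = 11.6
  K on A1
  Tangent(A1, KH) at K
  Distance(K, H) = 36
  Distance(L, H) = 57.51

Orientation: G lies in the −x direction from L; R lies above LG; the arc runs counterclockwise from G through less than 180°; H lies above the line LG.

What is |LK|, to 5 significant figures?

30.643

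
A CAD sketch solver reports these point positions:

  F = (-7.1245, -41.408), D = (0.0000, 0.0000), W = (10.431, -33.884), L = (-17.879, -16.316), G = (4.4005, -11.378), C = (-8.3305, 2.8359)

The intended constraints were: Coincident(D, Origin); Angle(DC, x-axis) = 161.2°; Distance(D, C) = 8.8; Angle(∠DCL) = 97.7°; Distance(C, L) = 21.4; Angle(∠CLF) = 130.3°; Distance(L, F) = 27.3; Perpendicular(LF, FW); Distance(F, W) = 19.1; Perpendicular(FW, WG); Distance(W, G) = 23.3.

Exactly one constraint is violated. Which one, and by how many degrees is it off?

Perpendicular(FW, WG) — off by 8.20°.

D = (0.00, 0.00) ✓; DC at 161.2° ✓; |DC| = 8.800 ✓; ∠DCL = 97.70° ✓; |CL| = 21.40 ✓; ∠CLF = 130.3° ✓; |LF| = 27.30 ✓; ∠(LF, FW) = 90.00° ✓; |FW| = 19.10 ✓; ∠(FW, WG) = 81.80° ✗; |WG| = 23.30 ✓.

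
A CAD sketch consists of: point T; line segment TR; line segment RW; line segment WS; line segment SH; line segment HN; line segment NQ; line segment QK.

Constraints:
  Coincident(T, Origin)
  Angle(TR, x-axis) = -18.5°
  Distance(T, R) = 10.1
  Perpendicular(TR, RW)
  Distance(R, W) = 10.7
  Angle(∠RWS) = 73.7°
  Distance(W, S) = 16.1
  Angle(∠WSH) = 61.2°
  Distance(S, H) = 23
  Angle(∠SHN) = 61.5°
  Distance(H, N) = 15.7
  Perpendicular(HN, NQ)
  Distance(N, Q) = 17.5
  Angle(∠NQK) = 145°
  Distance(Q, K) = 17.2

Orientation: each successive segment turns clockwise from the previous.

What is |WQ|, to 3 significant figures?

11.5

∠SHN = 61.5° gives HN at -92.1° from the x-axis; with |HN| = 15.7, N = (13.0, -9.63). HN ⟂ NQ, so NQ runs at 178°; with |NQ| = 17.5, Q = (-4.50, -8.98). Then |WQ| = |Q − W| = 11.5.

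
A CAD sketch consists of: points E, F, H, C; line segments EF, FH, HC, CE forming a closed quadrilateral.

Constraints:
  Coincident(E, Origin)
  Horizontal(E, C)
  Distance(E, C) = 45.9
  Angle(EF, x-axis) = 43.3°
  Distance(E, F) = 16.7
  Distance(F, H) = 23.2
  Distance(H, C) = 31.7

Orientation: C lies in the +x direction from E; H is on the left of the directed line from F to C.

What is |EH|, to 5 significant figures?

39.898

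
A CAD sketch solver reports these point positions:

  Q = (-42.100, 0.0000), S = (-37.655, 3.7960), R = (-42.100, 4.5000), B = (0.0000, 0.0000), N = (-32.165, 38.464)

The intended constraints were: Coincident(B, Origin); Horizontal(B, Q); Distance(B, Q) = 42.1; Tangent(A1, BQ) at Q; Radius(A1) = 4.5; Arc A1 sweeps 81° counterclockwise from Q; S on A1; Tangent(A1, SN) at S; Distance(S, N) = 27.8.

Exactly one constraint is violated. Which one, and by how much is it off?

Distance(S, N) = 27.8 — off by 7.30.

B = (0.00, 0.00) ✓; B.y = 0.00, Q.y = 0.00 ✓; |BQ| = 42.10 ✓; ∠(RQ, QB) = 90.00° ✓; |RQ| = 4.500 ✓; bearing(R→S) − bearing(R→Q) = 81.00° ✓; |RS| = 4.500 ✓; ∠(RS, SN) = 90.00° ✓; |SN| = 35.10 ✗.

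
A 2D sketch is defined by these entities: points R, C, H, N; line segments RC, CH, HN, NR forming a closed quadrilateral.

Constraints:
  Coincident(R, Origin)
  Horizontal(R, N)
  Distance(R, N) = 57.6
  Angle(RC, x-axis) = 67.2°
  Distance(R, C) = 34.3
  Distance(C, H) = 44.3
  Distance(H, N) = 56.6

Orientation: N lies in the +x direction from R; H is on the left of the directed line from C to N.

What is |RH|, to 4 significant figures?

75.29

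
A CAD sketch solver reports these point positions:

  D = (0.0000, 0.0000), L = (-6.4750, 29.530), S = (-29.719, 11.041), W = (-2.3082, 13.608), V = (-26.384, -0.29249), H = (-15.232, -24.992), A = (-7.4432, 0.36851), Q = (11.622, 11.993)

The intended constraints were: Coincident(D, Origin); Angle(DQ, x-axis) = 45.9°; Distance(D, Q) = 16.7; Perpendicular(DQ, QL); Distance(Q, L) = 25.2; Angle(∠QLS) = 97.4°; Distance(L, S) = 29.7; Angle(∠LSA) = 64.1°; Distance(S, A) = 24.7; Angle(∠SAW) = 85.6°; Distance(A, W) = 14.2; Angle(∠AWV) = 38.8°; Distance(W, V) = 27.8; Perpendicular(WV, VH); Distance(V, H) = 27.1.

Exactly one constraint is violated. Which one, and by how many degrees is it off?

Perpendicular(WV, VH) — off by 5.70°.

D = (0.00, 0.00) ✓; DQ at 45.90° ✓; |DQ| = 16.70 ✓; ∠(DQ, QL) = 90.00° ✓; |QL| = 25.20 ✓; ∠QLS = 97.40° ✓; |LS| = 29.70 ✓; ∠LSA = 64.10° ✓; |SA| = 24.70 ✓; ∠SAW = 85.60° ✓; |AW| = 14.20 ✓; ∠AWV = 38.80° ✓; |WV| = 27.80 ✓; ∠(WV, VH) = 84.30° ✗; |VH| = 27.10 ✓.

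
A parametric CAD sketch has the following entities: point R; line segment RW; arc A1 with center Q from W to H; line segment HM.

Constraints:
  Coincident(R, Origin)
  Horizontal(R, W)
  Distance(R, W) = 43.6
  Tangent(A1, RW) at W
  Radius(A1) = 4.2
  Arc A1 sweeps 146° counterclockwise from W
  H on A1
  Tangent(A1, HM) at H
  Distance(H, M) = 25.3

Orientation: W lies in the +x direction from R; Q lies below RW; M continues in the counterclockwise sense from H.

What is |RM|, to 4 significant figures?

65.94

R is at the origin; R and W share the same y with |RW| = 43.6 and W on the +x side, so W = (43.60, 0.000). Tangency of A1 to RW means the radius QW is perpendicular to RW, so Q = W + (0, -4.2) = (43.60, -4.200). On A1, W sits at bearing 90° from Q; a 146° counterclockwise sweep puts H at bearing 236°, so H = Q + 4.2·(cos 236°, sin 236°) = (41.25, -7.682). Tangency of A1 to HM means the radius QH is perpendicular to HM, so HM runs along (−sin 236°, cos 236°); with |HM| = 25.3, M = (62.23, -21.83). Then |RM| = |M − R| = 65.94.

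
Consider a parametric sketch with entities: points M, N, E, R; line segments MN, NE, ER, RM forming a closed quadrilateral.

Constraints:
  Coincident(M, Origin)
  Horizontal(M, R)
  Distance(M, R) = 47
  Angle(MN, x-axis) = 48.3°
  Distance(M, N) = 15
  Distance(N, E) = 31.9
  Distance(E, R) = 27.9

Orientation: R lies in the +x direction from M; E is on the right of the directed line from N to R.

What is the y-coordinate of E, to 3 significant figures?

-17.0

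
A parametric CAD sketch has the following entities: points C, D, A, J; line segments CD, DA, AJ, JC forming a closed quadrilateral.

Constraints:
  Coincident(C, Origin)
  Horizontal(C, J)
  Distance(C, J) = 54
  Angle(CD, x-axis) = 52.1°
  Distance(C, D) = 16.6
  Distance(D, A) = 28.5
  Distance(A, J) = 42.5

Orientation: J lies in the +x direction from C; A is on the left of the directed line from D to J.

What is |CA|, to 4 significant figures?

45.08

Checks: CD at 52.10° ✓; |DA| = 28.50 ✓; |AJ| = 42.50 ✓.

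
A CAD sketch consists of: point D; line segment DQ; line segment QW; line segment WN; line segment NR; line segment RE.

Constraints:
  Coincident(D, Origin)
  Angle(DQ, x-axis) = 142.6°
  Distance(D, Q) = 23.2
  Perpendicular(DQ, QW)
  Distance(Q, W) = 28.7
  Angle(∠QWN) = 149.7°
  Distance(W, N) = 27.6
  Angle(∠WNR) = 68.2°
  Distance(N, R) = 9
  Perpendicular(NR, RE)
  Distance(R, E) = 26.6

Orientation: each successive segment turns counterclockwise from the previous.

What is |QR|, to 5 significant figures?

49.418

∠QWN = 149.7° gives WN at -97.100° from the x-axis; with |WN| = 27.6, N = (-39.274, -36.097). ∠WNR = 68.2° gives NR at 14.700° from the x-axis; with |NR| = 9.0, R = (-30.568, -33.813). Then |QR| = |R − Q| = 49.418.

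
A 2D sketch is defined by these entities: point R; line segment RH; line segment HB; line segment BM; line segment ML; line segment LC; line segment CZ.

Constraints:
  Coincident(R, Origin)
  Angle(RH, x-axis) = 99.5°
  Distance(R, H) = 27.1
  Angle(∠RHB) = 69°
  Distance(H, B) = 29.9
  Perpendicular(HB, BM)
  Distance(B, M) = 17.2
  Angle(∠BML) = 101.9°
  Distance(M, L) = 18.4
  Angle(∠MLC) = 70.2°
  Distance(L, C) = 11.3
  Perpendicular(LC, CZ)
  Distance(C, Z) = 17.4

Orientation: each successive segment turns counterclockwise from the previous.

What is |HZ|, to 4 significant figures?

33.02

∠MLC = 70.2° gives LC at 128.4° from the x-axis; with |LC| = 11.3, C = (-11.09, 11.46). LC ⟂ CZ, so CZ runs at -141.6°; with |CZ| = 17.4, Z = (-24.72, 0.6495). Then |HZ| = |Z − H| = 33.02.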